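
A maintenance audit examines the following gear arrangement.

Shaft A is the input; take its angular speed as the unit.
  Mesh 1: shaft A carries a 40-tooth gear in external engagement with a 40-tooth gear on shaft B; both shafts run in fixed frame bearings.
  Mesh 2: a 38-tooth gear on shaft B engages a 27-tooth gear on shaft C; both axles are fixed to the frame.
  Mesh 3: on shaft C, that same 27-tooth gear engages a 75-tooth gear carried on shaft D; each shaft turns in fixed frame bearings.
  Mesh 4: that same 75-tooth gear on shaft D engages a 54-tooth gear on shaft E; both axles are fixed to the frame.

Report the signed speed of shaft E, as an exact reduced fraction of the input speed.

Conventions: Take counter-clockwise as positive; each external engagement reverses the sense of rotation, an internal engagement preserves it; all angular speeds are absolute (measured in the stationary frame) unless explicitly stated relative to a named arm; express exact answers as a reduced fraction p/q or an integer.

19/27

4-mesh fixed-axis compound train (all bearings frame-fixed)
mesh 1 [40T→40T]: |ω|/ω_in = 1×40/40 = 1, sense flips to −
mesh 2 [38T→27T]: |ω|/ω_in = 1×38/27 = 38/27, sense flips to +
mesh 3 [27T→75T]: |ω|/ω_in = (38/27)×27/75 = 38/75, sense flips to −
mesh 4 [75T→54T]: |ω|/ω_in = (38/75)×75/54 = 19/27, sense flips to +
signed output speed (× input speed) = 19/27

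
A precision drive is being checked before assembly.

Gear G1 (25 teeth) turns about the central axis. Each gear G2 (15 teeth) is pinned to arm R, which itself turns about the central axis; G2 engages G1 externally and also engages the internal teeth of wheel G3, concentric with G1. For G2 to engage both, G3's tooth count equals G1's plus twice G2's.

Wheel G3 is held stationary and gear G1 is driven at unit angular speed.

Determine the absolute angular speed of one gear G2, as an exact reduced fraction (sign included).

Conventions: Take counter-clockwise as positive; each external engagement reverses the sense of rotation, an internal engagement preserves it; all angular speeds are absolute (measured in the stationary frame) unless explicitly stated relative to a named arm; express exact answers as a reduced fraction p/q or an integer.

-5/6

class = planetary set [G3 = 25+2·15 = 55; Willis about the carrier]
ring teeth: 25 + 2·15 = 55
25(ω_sun−ω_arm) = −55(ω_ring−ω_arm),  ω_ring = 0, ω_sun = 1
25(1−ω_arm) = −55(0−ω_arm)  ⇒  80·ω_arm = 25  ⇒  ω_arm = 5/16
sun–planet mesh: 25·(1−5/16) = −15·(ω_p−ω_arm)  ⇒  ω_p−ω_arm = -55/48
ω_p = 5/16 − 55/48 = -5/6
exact speed ratio = -5/6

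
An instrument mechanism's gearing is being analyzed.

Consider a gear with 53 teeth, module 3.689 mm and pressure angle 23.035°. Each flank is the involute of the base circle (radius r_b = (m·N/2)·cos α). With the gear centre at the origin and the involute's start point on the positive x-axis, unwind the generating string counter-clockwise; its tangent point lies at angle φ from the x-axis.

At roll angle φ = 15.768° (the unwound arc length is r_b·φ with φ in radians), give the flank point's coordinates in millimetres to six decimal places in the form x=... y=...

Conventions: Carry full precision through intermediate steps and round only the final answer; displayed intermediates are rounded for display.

class = single-mesh tooth geometry [base-circle involute, m = 3.689, 53T]
pitch radius r_p = m·N/2 = 3.689·53/2 = 97.758500
base radius r_b = r_p·cos α = 97.758500·cos 23.035° = 89.963824
roll angle φ = 15.768° = 0.27520352 rad
x = r_b·(cos φ + φ·sin φ) = 93.306383
y = r_b·(sin φ − φ·cos φ) = 0.620320

x=93.306383 y=0.620320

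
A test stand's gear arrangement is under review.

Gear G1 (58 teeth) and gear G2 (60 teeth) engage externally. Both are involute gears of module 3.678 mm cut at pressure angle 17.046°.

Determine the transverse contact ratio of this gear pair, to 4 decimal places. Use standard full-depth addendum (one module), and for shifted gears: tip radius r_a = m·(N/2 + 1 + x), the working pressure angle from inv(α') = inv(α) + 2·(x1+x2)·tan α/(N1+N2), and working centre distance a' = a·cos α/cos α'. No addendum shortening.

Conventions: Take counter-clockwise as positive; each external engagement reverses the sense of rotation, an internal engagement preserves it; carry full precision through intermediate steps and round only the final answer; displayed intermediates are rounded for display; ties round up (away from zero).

recognized (one external pair, fixed centres): single-mesh tooth geometry, m = 3.678, N1 = 58, N2 = 60
base radii: r_b1 = 101.976308, r_b2 = 105.492733
tip radii: r_a1 = 110.340000, r_a2 = 114.018000
no profile shift: α' = α, a' = a
action lengths: √(r_a1²−r_b1²) = 42.139627, √(r_a2²−r_b2²) = 43.259539
base pitch p_b = π·m·cos α = 11.047173
CR = (42.139627 + 43.259539 − 217.002000·sin 17.04600°)/11.047173 = 1.972209
contact ratio ≈ 1.9722

1.9722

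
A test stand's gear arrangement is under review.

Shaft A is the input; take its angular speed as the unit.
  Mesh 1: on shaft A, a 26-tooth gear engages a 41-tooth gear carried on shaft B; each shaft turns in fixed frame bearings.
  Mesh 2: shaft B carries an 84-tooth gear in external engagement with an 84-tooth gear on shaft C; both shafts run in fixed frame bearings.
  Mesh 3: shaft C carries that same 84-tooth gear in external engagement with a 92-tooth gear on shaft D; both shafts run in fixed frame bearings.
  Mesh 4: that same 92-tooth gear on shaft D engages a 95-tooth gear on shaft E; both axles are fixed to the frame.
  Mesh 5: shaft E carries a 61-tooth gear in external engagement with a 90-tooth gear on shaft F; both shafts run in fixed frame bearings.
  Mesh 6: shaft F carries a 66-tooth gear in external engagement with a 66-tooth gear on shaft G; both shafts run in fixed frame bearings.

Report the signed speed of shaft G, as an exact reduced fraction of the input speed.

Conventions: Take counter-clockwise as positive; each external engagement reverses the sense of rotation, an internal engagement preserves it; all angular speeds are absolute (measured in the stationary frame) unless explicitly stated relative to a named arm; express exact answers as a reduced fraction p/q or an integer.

6-mesh fixed-axis compound train (all bearings frame-fixed)
mesh 1 [26T→41T]: |ω|/ω_in = 1×26/41 = 26/41, sense flips to −
mesh 2 [84T→84T]: |ω|/ω_in = (26/41)×84/84 = 26/41, sense flips to +
mesh 3 [84T→92T]: |ω|/ω_in = (26/41)×84/92 = 546/943, sense flips to −
mesh 4 [92T→95T]: |ω|/ω_in = (546/943)×92/95 = 2184/3895, sense flips to +
mesh 5 [61T→90T]: |ω|/ω_in = (2184/3895)×61/90 = 22204/58425, sense flips to −
mesh 6 [66T→66T]: |ω|/ω_in = (22204/58425)×66/66 = 22204/58425, sense flips to +
signed output speed (× input speed) = 22204/58425

22204/58425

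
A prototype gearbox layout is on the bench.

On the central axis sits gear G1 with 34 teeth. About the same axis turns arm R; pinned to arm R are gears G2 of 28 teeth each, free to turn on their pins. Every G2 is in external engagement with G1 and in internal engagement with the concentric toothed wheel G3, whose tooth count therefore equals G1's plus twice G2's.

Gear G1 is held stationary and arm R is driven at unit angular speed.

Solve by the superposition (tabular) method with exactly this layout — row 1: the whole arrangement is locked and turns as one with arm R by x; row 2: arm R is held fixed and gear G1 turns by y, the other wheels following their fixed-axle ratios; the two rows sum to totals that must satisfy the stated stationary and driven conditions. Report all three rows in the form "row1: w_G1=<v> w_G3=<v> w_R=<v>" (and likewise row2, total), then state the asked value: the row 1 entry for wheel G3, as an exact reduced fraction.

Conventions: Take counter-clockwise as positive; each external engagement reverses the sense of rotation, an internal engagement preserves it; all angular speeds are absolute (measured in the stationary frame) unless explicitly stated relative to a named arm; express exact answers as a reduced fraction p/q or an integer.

planetary set (34T centre, 28T on arm, 90T internal) — Willis relation
row 1: whole set turns with the arm by x
row 2 — arm fixed, fixed-axis ratios: sun y, ring −(34/90)·y, arm 0
boundary: total ω_sun = x + y = 0 and total ω_arm = x = 1  ⇒  y = -1, x = 1
row 2 ring = −(34/90)·(-1) = 17/45
totals (row 1 + row 2): sun 1 + (-1) = 0, ring 1 + 17/45 = 62/45, arm 1 + 0 = 1
asked cell (row1, ring) = 1

row1: w_G1=1 w_G3=1 w_R=1
row2: w_G1=-1 w_G3=17/45 w_R=0
total: w_G1=0 w_G3=62/45 w_R=1
asked value: 1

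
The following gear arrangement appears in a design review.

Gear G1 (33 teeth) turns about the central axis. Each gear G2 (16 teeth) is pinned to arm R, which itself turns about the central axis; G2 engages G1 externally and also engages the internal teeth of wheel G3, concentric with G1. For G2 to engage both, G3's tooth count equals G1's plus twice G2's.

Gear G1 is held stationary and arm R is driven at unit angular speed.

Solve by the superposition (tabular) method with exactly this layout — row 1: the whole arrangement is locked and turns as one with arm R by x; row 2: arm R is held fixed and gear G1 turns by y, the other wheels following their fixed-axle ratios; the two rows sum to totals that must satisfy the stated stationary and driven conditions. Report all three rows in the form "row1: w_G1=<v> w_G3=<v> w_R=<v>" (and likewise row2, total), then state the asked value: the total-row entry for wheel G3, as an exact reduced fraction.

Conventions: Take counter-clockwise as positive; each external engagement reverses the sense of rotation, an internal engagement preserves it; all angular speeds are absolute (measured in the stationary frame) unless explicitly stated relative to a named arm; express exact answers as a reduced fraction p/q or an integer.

planetary set (33T centre, 16T on arm, 65T internal) — Willis relation
row 1: whole set turns with the arm by x
superposition row 2 [arm held]: sun y, ring −(33/65)·y, arm 0
boundary: total ω_sun = x + y = 0 and total ω_arm = x = 1  ⇒  y = -1, x = 1
row 2 ring = −(33/65)·(-1) = 33/65
totals (row 1 + row 2): sun 1 + (-1) = 0, ring 1 + 33/65 = 98/65, arm 1 + 0 = 1
asked cell (total, ring) = 98/65

row1: w_G1=1 w_G3=1 w_R=1
row2: w_G1=-1 w_G3=33/65 w_R=0
total: w_G1=0 w_G3=98/65 w_R=1
asked value: 98/65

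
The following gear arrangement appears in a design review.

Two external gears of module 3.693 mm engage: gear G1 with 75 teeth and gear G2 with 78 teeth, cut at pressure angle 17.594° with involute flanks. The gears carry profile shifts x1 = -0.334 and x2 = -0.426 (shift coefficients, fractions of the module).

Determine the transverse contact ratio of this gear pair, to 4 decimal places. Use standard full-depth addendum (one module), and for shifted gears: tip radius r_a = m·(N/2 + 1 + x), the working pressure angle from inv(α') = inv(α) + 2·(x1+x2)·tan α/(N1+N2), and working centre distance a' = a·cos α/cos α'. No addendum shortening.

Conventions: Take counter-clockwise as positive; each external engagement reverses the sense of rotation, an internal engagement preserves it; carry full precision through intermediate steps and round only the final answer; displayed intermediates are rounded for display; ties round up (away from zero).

single-mesh involute tooth geometry (75T engaging 78T at module 3.693)
base radii: r_b1 = 132.009377, r_b2 = 137.289752
tip radii: r_a1 = 140.947038, r_a2 = 146.146782
inv(α') = inv(17.594°) + 2·(-0.334-0.426)·tan α/(75+78) = 0.00687989  ⇒  α' = 15.56038°
a' = a·cos α / cos α' = 282.5145·cos 17.594°/cos 15.56038° = 279.544931
action lengths: √(r_a1²−r_b1²) = 49.392225, √(r_a2²−r_b2²) = 50.103951
base pitch p_b = π·m·cos α = 11.059192
CR = (49.392225 + 50.103951 − 279.544931·sin 15.56038°)/11.059192 = 2.216002
contact ratio ≈ 2.2160

2.2160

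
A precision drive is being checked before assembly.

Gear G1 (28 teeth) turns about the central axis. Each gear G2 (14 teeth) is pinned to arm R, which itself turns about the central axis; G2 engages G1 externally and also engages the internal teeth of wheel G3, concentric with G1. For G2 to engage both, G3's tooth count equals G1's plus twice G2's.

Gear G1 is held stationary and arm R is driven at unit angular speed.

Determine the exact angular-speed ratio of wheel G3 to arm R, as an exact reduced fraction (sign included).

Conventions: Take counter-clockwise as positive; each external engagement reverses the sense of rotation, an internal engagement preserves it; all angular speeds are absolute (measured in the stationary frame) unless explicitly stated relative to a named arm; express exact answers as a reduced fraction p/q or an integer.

3/2

recognized (axles ride arm R): planetary set, 28/14/56 teeth
ring teeth: 28 + 2·14 = 56
28(ω_sun−ω_arm) = −56(ω_ring−ω_arm),  ω_sun = 0, ω_arm = 1
ω_ring = 1 − (28/56)(0−1) = 3/2
ω_out/ω_in = 3/2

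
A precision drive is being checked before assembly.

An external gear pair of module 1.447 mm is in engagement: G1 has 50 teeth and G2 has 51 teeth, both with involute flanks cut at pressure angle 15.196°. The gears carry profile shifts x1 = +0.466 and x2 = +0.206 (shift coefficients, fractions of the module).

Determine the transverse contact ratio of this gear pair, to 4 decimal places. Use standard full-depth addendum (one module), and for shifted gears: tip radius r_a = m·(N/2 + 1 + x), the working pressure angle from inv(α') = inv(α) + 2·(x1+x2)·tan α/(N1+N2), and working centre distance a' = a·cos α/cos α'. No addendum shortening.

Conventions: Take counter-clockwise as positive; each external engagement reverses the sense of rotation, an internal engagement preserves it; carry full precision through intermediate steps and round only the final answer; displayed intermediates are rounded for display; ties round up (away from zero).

1.9167

class = single-mesh tooth geometry [involute pair 50T × 51T, m = 1.447]
base radii: r_b1 = 34.910134, r_b2 = 35.608336
tip radii: r_a1 = 38.296302, r_a2 = 38.643582
inv(α') = inv(15.196°) + 2·(+0.466+0.206)·tan α/(50+51) = 0.01001320  ⇒  α' = 17.58431°
a' = a·cos α / cos α' = 73.0735·cos 15.196°/cos 17.58431° = 73.975070
action lengths: √(r_a1²−r_b1²) = 15.744501, √(r_a2²−r_b2²) = 15.012422
base pitch p_b = π·m·cos α = 4.386937
CR = (15.744501 + 15.012422 − 73.975070·sin 17.58431°)/4.386937 = 1.916691
contact ratio ≈ 1.9167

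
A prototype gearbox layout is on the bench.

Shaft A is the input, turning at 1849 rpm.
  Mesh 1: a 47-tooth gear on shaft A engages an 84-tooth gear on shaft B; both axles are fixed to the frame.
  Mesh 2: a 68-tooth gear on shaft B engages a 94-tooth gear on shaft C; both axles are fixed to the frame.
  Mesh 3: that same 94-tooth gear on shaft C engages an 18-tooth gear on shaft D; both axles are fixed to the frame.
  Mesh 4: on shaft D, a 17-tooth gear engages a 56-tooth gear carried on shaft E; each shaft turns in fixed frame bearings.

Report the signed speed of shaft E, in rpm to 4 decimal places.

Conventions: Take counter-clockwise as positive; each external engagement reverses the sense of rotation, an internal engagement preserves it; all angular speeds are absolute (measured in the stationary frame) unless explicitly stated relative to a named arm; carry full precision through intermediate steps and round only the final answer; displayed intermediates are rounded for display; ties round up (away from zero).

+1186.4591 rpm

4-mesh fixed-axis compound train (all bearings frame-fixed)
mesh 1 [47T→84T]: ω = 1849.0000×47/84 = 1034.5595 rpm, sense flips to −
mesh 2 [68T→94T]: ω = 1034.5595×68/94 = 748.4048 rpm, sense flips to +
mesh 3 [94T→18T]: ω = 748.4048×94/18 = 3908.3360 rpm, sense flips to −
mesh 4 [17T→56T]: ω = 3908.3360×17/56 = 1186.4591 rpm, sense flips to +
signed output speed = +1186.4591 rpm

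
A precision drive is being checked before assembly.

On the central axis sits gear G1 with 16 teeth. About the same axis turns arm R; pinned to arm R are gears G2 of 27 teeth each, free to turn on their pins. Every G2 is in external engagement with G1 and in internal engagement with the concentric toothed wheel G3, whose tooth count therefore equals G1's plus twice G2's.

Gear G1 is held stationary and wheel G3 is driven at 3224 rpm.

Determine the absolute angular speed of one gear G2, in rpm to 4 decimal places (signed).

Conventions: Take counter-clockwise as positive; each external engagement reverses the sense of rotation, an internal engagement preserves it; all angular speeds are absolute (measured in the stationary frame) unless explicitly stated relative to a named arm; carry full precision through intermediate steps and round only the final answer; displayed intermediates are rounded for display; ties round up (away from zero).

planetary set (16T centre, 27T on arm, 70T internal) — Willis relation
normalise by the input: solve with ω_ring = 1, then scale by 3224 rpm
ring teeth: 16 + 2·27 = 70
16(ω_sun−ω_arm) = −70(ω_ring−ω_arm),  ω_sun = 0, ω_ring = 1
16(0−ω_arm) = −70(1−ω_arm)  ⇒  86·ω_arm = 70  ⇒  ω_arm = 35/43
sun–planet mesh: 16·(0−35/43) = −27·(ω_p−ω_arm)  ⇒  ω_p−ω_arm = 560/1161
ω_p = 35/43 + 560/1161 = 35/27
scale: ω_p = 35/27 × 3224 rpm = +4179.2593 rpm

+4179.2593 rpm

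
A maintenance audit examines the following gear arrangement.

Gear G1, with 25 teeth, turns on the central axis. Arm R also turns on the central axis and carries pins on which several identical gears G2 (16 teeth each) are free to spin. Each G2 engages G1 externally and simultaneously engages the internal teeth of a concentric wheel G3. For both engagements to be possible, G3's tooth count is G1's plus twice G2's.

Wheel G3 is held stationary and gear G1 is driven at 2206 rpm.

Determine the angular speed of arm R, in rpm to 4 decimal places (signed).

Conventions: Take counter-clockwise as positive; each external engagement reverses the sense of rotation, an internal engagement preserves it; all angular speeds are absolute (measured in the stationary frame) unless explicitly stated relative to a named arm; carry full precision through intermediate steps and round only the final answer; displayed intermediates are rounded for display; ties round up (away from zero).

planetary set (25T centre, 16T on arm, 57T internal) — Willis relation
normalise by the input: solve with ω_sun = 1, then scale by 2206 rpm
ring teeth: 25 + 2·16 = 57
25(ω_sun−ω_arm) = −57(ω_ring−ω_arm),  ω_ring = 0, ω_sun = 1
25(1−ω_arm) = −57(0−ω_arm)  ⇒  82·ω_arm = 25  ⇒  ω_arm = 25/82
scale: ω_arm = 25/82 × 2206 rpm = +672.5610 rpm

+672.5610 rpm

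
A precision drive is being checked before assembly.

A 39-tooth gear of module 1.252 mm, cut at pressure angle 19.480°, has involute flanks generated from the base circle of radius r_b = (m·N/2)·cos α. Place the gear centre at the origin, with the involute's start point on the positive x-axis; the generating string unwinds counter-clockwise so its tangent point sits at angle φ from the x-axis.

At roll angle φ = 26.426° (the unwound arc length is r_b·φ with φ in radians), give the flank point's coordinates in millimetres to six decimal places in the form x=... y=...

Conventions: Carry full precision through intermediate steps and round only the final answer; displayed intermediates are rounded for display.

x=25.335918 y=0.736847

single-mesh involute tooth geometry (39T wheel at module 1.252)
pitch radius r_p = m·N/2 = 1.252·39/2 = 24.414000
base radius r_b = r_p·cos α = 24.414000·cos 19.480° = 23.016493
roll angle φ = 26.426° = 0.46122071 rad
x = r_b·(cos φ + φ·sin φ) = 25.335918
y = r_b·(sin φ − φ·cos φ) = 0.736847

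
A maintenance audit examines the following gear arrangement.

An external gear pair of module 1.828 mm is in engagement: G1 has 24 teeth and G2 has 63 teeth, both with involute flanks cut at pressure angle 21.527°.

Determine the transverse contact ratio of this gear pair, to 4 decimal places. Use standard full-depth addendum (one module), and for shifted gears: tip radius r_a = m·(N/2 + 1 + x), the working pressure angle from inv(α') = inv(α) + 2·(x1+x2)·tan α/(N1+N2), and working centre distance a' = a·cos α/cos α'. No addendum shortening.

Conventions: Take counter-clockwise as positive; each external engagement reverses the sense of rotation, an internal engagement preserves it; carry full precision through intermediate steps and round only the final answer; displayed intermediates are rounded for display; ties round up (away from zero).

1.6280

class = single-mesh tooth geometry [involute pair 24T × 63T, m = 1.828]
base radii: r_b1 = 20.405849, r_b2 = 53.565353
tip radii: r_a1 = 23.764000, r_a2 = 59.410000
no profile shift: α' = α, a' = a
action lengths: √(r_a1²−r_b1²) = 12.179040, √(r_a2²−r_b2²) = 25.696323
base pitch p_b = π·m·cos α = 5.342239
CR = (12.179040 + 25.696323 − 79.518000·sin 21.52700°)/5.342239 = 1.627980
contact ratio ≈ 1.6280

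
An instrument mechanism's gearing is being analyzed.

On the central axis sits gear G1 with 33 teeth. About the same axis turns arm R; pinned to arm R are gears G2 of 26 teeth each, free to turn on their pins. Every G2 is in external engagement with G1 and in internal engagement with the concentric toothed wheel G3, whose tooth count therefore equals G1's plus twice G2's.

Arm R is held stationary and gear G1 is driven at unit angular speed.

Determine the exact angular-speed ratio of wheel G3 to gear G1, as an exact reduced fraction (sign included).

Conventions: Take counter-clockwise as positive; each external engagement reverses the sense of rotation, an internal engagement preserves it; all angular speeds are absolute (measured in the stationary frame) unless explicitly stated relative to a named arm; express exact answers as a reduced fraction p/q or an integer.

topology: planetary set — G1 33T / G2 26T / G3 85T, arm = carrier (Willis)
ring teeth: 33 + 2·26 = 85
33(ω_sun−ω_arm) = −85(ω_ring−ω_arm),  ω_arm = 0, ω_sun = 1
ω_ring = 0 − (33/85)(1−0) = -33/85
ω_out/ω_in = -33/85

-33/85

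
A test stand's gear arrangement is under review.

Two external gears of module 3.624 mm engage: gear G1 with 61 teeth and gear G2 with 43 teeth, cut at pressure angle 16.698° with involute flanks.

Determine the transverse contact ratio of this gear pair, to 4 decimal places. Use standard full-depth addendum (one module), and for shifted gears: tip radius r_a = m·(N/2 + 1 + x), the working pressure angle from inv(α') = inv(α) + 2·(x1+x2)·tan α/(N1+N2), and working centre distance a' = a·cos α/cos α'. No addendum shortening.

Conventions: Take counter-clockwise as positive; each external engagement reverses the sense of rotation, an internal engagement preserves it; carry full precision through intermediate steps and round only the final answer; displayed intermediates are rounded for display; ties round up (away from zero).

recognized (one external pair, fixed centres): single-mesh tooth geometry, m = 3.624, N1 = 61, N2 = 43
base radii: r_b1 = 105.871145, r_b2 = 74.630479
tip radii: r_a1 = 114.156000, r_a2 = 81.540000
no profile shift: α' = α, a' = a
action lengths: √(r_a1²−r_b1²) = 42.695352, √(r_a2²−r_b2²) = 32.849097
base pitch p_b = π·m·cos α = 10.905050
CR = (42.695352 + 32.849097 − 188.448000·sin 16.69800°)/10.905050 = 1.962232
contact ratio ≈ 1.9622

1.9622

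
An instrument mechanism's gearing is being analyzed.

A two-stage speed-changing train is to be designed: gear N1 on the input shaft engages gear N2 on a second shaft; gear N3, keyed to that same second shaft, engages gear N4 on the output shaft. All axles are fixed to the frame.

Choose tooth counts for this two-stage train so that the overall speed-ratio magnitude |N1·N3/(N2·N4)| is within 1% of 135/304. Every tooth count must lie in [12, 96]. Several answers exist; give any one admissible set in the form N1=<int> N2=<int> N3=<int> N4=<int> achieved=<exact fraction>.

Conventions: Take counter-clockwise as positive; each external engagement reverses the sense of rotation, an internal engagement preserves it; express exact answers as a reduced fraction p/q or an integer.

N1=15 N2=16 N3=18 N4=38 achieved=135/304

2-stage fixed-axis compound train for ratio 135/304
target = 135/304 in lowest terms: an exact hit needs N1·N3 = k·135 and N2·N4 = k·304 for one integer k, every count in [12, 96]; additionally prefer no 1:1 stage (N1 ≠ N2, N3 ≠ N4)
k = 1: no 1:1-free in-range split of k·135 and k·304 into factor pairs; take k = 2
k = 2: N1·N3 = 270 = 15·18, N2·N4 = 608 = 16·38
achieved = 15·18/(16·38) = 135/304; |achieved − target| = 0 ≤ 27/6080 ✓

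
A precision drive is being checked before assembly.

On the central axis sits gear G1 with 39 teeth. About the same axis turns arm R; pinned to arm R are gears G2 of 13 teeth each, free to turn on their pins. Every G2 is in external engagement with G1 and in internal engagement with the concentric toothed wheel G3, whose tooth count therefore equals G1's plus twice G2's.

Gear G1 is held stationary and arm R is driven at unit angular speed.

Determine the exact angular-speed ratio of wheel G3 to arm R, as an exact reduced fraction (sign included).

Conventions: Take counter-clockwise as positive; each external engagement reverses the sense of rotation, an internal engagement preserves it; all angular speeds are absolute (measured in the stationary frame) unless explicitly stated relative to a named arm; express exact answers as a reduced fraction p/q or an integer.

class = planetary set [G3 = 39+2·13 = 65; Willis about the carrier]
ring teeth: 39 + 2·13 = 65
39(ω_sun−ω_arm) = −65(ω_ring−ω_arm),  ω_sun = 0, ω_arm = 1
ω_ring = 1 − (39/65)(0−1) = 8/5
ω_out/ω_in = 8/5

8/5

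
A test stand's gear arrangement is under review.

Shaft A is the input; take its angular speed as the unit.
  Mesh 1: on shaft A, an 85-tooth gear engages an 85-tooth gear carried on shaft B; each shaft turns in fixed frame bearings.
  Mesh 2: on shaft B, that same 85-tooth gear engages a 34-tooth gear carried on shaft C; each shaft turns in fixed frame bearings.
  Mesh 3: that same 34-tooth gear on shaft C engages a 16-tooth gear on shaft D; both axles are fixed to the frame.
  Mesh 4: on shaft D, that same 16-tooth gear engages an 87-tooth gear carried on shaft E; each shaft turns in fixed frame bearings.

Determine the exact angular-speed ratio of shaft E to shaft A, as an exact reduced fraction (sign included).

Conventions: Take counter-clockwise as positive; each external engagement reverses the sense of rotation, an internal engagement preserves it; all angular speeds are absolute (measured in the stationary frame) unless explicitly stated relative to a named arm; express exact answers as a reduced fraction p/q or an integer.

class = fixed-axis compound train [4 meshes; 4 ratios multiply, 4 sense flips]
mesh 1 [85T→85T]: running ratio 1, sense −
mesh 2 [85T→34T]: running ratio 5/2, sense +
mesh 3 [34T→16T]: running ratio 85/16, sense −
mesh 4 [16T→87T]: running ratio 85/87, sense +
ω_out/ω_in = 85/87

85/87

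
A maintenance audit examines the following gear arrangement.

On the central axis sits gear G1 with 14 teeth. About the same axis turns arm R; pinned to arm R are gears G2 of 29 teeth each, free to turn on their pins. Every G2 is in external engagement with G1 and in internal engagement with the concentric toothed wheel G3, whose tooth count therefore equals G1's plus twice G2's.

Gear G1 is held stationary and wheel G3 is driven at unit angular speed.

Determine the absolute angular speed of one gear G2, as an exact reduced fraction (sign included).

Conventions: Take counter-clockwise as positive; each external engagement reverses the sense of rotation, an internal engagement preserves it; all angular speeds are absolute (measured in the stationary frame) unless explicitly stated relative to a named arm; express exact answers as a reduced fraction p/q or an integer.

topology: planetary set — G1 14T / G2 29T / G3 72T, arm = carrier (Willis)
ring teeth: 14 + 2·29 = 72
14(ω_sun−ω_arm) = −72(ω_ring−ω_arm),  ω_sun = 0, ω_ring = 1
14(0−ω_arm) = −72(1−ω_arm)  ⇒  86·ω_arm = 72  ⇒  ω_arm = 36/43
sun–planet mesh: 14·(0−36/43) = −29·(ω_p−ω_arm)  ⇒  ω_p−ω_arm = 504/1247
ω_p = 36/43 + 504/1247 = 36/29
exact speed ratio = 36/29

36/29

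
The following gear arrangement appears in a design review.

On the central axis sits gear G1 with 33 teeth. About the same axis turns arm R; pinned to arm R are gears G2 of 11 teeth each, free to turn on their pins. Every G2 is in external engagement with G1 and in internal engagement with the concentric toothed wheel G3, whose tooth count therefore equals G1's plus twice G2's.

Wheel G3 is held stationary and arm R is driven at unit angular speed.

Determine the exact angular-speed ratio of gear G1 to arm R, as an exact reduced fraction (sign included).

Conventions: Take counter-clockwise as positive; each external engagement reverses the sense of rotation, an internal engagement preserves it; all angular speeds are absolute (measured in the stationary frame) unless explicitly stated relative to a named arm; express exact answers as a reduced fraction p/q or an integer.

recognized (axles ride arm R): planetary set, 33/11/55 teeth
ring teeth: 33 + 2·11 = 55
33(ω_sun−ω_arm) = −55(ω_ring−ω_arm),  ω_ring = 0, ω_arm = 1
ω_sun = 1 − (55/33)(0−1) = 8/3
ω_out/ω_in = 8/3

8/3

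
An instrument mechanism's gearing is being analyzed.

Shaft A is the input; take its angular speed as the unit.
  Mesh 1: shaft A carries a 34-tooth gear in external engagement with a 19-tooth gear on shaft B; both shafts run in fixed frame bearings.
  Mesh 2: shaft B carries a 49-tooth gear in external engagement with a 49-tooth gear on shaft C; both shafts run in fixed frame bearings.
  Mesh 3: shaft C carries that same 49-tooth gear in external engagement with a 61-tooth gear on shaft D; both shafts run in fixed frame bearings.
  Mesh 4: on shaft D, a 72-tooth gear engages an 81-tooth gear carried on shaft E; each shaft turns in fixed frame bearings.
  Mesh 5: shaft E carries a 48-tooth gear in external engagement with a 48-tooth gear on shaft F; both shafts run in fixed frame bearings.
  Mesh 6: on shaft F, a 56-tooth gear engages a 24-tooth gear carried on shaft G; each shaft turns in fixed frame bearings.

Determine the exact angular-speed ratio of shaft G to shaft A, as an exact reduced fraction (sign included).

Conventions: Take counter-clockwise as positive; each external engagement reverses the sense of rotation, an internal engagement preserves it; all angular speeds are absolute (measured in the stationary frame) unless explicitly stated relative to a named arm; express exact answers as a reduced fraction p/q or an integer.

class = fixed-axis compound train [6 meshes; 6 ratios multiply, 6 sense flips]
mesh 1 [34T→19T]: running ratio 34/19, sense −
mesh 2 [49T→49T]: running ratio 34/19, sense +
mesh 3 [49T→61T]: running ratio 1666/1159, sense −
mesh 4 [72T→81T]: running ratio 13328/10431, sense +
mesh 5 [48T→48T]: running ratio 13328/10431, sense −
mesh 6 [56T→24T]: running ratio 93296/31293, sense +
ω_out/ω_in = 93296/31293

93296/31293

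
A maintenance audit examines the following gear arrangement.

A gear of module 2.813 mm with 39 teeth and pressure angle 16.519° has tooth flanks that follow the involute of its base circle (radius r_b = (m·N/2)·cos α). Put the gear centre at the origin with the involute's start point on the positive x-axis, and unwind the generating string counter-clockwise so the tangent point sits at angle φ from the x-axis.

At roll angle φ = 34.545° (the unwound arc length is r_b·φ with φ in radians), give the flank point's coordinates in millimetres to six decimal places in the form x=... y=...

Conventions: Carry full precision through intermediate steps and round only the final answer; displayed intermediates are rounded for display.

topology: single-mesh involute geometry — m = 2.813, N = 39
pitch radius r_p = m·N/2 = 2.813·39/2 = 54.853500
base radius r_b = r_p·cos α = 54.853500·cos 16.519° = 52.589449
roll angle φ = 34.545° = 0.60292399 rad
x = r_b·(cos φ + φ·sin φ) = 61.296744
y = r_b·(sin φ − φ·cos φ) = 3.704203

x=61.296744 y=3.704203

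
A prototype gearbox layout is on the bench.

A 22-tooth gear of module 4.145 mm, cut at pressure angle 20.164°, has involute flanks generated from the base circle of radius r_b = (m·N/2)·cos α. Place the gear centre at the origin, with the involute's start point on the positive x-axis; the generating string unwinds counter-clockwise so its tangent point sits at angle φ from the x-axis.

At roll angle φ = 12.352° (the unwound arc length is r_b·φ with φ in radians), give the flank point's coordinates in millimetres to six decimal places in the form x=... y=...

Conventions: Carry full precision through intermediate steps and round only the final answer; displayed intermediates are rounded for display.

topology: single-mesh involute geometry — m = 4.145, N = 22
pitch radius r_p = m·N/2 = 4.145·22/2 = 45.595000
base radius r_b = r_p·cos α = 45.595000·cos 20.164° = 42.800473
roll angle φ = 12.352° = 0.21558307 rad
x = r_b·(cos φ + φ·sin φ) = 43.783545
y = r_b·(sin φ − φ·cos φ) = 0.142283

x=43.783545 y=0.142283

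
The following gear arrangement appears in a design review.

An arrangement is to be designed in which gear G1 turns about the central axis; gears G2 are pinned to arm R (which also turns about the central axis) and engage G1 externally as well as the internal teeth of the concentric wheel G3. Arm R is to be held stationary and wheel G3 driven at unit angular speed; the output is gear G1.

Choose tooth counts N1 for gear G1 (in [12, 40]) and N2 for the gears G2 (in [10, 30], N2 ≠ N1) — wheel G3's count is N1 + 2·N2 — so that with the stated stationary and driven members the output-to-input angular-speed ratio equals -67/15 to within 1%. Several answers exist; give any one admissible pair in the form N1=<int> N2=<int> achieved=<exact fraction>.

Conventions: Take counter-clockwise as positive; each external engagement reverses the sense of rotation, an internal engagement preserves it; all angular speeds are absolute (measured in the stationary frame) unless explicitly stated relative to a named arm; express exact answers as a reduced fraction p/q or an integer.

N1=15 N2=26 achieved=-67/15

planetary set to be sized for -67/15 (Willis relation)
Willis with ω_arm = 0: ω_sun/ω_ring = −N3/N1; set equal to -67/15  ⇒  N3/N1 = −(-67/15) = 67/15
N3 = N1 + 2·N2  ⇒  N2/N1 = (N3/N1 − 1)/2 = (67/15 − 1)/2 = 26/15
smallest multiple with N1 ≥ 12 and N2 ≥ 10: k = 1  ⇒  N1 = 1·15 = 15, N2 = 1·26 = 26 (N1 ≤ 40, N2 ≤ 30, N2 ≠ N1 ✓), N3 = 15 + 2·26 = 67
check: −N3/N1 with N1 = 15, N3 = 67 gives -67/15; |achieved − target| = 0 ≤ 67/1500 ✓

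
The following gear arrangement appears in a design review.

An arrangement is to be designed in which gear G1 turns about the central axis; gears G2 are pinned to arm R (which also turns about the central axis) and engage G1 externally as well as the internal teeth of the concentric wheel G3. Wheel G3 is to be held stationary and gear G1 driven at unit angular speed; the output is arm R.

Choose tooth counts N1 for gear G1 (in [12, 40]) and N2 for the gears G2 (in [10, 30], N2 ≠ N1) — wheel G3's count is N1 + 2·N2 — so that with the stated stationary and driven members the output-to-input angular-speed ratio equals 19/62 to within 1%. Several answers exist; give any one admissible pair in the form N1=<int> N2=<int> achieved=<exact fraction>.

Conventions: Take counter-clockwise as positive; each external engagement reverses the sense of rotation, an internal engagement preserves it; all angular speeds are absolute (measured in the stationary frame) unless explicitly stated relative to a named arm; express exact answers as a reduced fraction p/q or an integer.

design class (target 19/62): planetary set
Willis with ω_ring = 0: ω_arm/ω_sun = N1/(N1+N3); set equal to 19/62  ⇒  N3/N1 = 1/(19/62) − 1 = 43/19
N3 = N1 + 2·N2  ⇒  N2/N1 = (N3/N1 − 1)/2 = (43/19 − 1)/2 = 12/19
smallest multiple with N1 ≥ 12 and N2 ≥ 10: k = 1  ⇒  N1 = 1·19 = 19, N2 = 1·12 = 12 (N1 ≤ 40, N2 ≤ 30, N2 ≠ N1 ✓), N3 = 19 + 2·12 = 43
check: N1/(N1+N3) with N1 = 19, N3 = 43 gives 19/62; |achieved − target| = 0 ≤ 19/6200 ✓

N1=19 N2=12 achieved=19/62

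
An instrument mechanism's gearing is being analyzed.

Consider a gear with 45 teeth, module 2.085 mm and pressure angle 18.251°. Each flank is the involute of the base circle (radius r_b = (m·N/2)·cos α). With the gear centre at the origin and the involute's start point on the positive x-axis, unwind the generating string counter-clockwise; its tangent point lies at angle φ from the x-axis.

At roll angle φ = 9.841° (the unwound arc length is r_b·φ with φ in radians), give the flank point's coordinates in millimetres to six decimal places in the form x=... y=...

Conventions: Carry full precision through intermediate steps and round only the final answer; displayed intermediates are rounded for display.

topology: single-mesh involute geometry — m = 2.085, N = 45
pitch radius r_p = m·N/2 = 2.085·45/2 = 46.912500
base radius r_b = r_p·cos α = 46.912500·cos 18.251° = 44.552504
roll angle φ = 9.841° = 0.17175785 rad
x = r_b·(cos φ + φ·sin φ) = 45.204831
y = r_b·(sin φ − φ·cos φ) = 0.075027

x=45.204831 y=0.075027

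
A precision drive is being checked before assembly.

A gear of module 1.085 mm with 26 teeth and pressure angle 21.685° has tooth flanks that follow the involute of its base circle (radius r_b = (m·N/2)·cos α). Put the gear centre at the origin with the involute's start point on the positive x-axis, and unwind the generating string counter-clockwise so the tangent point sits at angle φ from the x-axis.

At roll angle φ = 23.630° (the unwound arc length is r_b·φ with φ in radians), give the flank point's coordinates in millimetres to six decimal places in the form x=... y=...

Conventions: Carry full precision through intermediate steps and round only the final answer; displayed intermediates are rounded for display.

single-mesh involute tooth geometry (26T wheel at module 1.085)
pitch radius r_p = m·N/2 = 1.085·26/2 = 14.105000
base radius r_b = r_p·cos α = 14.105000·cos 21.685° = 13.106780
roll angle φ = 23.630° = 0.41242130 rad
x = r_b·(cos φ + φ·sin φ) = 14.174502
y = r_b·(sin φ − φ·cos φ) = 0.301296

x=14.174502 y=0.301296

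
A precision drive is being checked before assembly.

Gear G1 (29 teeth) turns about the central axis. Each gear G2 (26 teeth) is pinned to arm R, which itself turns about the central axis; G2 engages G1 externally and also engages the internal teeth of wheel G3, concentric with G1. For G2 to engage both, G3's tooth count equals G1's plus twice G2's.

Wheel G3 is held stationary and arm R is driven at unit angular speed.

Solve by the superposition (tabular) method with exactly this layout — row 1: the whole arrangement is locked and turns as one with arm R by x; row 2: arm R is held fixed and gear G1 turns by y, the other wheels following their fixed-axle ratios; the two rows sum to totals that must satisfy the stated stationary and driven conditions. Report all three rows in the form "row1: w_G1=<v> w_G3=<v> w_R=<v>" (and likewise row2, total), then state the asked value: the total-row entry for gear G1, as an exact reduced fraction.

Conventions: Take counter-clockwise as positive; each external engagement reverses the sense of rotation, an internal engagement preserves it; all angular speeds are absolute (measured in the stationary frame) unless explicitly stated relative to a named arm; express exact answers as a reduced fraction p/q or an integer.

row1: w_G1=1 w_G3=1 w_R=1
row2: w_G1=81/29 w_G3=-1 w_R=0
total: w_G1=110/29 w_G3=0 w_R=1
asked value: 110/29

planetary set (29T centre, 26T on arm, 81T internal) — Willis relation
superposition row 1 [locked train]: every member turns x
row 2 (arm held, sun turns y): ω_ring = −(29/81)·y, ω_arm = 0
boundary: total ω_ring = x − (29/81)·y = 0 and total ω_arm = x = 1  ⇒  y = 81/29, x = 1
row 2 ring = −(29/81)·81/29 = -1
totals (row 1 + row 2): sun 1 + 81/29 = 110/29, ring 1 + (-1) = 0, arm 1 + 0 = 1
asked cell (total, sun) = 110/29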